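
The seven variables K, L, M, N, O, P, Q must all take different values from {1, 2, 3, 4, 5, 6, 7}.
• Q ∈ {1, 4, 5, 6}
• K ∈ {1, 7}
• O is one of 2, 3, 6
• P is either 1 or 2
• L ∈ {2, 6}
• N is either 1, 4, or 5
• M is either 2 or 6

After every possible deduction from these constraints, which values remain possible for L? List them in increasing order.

2, 6

Among the 7 variables, 3 fits only O (and all 7 values in {1, 2, 3, 4, 5, 6, 7} must be used), so O = 3.
The 6 still-open variables draw from only 6 values {1, 2, 4, 5, 6, 7}, so each is used; only K can be 7, hence K = 7.
The 2 variables L and M are confined to {2, 6}, which locks those values in; drop them from P, Q.
P has just one choice, so P = 1. Strike 1 from N, Q.
No further eliminations apply; L can still be any of 2, 6.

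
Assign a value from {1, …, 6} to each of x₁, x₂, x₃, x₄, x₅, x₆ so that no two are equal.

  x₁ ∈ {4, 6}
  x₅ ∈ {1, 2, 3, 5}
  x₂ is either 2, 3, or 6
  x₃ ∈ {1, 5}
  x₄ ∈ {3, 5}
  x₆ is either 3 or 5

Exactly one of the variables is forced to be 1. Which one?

x₃

The 6 variables together cover exactly {1, 2, 3, 4, 5, 6} — 6 values for 6 variables — and 4 appears only in x₁'s list, so x₁ = 4.
Among the 5 still-open variables, 6 fits only x₂ (and all 5 values in {1, 2, 3, 5, 6} must be used), so x₂ = 6.
The 4 still-open variables together cover exactly {1, 2, 3, 5} — 4 values for 4 variables — and 2 appears only in x₅'s list, so x₅ = 2.
The 3 still-open variables draw from only 3 values {1, 3, 5}, so each is used; only x₃ can be 1, hence x₃ = 1.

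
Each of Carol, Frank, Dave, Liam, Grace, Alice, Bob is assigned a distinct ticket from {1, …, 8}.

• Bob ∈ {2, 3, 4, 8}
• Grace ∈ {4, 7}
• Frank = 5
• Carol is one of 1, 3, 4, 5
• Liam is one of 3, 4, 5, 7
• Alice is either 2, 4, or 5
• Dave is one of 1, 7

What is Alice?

2

Frank's domain is down to {5}, so Frank = 5. Eliminate 5 elsewhere: Carol, Liam, Alice.
Among the 6 still-open variables, 8 fits only Bob (and all 6 values in {1, 2, 3, 4, 7, 8} must be used), so Bob = 8.
The 5 still-open variables together cover exactly {1, 2, 3, 4, 7} — 5 values for 5 variables — and 2 appears only in Alice's list, so Alice = 2.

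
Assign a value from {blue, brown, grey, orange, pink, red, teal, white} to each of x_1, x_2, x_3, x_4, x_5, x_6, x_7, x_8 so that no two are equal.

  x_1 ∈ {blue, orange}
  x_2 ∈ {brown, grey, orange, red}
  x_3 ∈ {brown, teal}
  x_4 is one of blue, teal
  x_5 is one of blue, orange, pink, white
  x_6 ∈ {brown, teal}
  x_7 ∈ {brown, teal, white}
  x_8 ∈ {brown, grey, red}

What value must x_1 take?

orange

The 8 variables together cover exactly {blue, brown, grey, orange, pink, red, teal, white} — 8 values for 8 variables — and pink appears only in x_5's list, so x_5 = pink.
Among the 7 still-open variables, white fits only x_7 (and all 7 values in {blue, brown, grey, orange, red, teal, white} must be used), so x_7 = white.
x_3 and x_6 share exactly the 2 values {brown, teal}; by pigeonhole those values go to them, so strike brown, teal from x_2, x_4, x_8.
x_4's domain is down to {blue}, so x_4 = blue. Remove blue from x_1.
So x_1 = orange.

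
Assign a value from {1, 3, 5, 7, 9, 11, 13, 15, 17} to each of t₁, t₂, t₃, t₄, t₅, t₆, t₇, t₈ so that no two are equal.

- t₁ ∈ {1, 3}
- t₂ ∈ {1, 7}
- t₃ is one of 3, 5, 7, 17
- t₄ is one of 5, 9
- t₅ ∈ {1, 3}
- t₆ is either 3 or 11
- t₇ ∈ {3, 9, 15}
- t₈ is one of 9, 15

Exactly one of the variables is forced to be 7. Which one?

The 8 variables draw from only 8 values {1, 3, 5, 7, 9, 11, 15, 17}, so each is used; only t₆ can be 11, hence t₆ = 11.
The 7 still-open variables draw from only 7 values {1, 3, 5, 7, 9, 15, 17}, so each is used; only t₃ can be 17, hence t₃ = 17.
The 6 still-open variables together cover exactly {1, 3, 5, 7, 9, 15} — 6 values for 6 variables — and 5 appears only in t₄'s list, so t₄ = 5.
Among the 5 still-open variables, 7 fits only t₂ (and all 5 values in {1, 3, 7, 9, 15} must be used), so t₂ = 7.

t₂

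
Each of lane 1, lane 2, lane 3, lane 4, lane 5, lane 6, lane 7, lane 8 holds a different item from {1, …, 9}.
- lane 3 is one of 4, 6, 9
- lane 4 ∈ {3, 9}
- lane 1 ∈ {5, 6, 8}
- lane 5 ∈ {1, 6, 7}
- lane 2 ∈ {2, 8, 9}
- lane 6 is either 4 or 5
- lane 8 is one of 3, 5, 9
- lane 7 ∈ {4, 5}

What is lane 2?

2

The 2 variables lane 6 and lane 7 are confined to {4, 5}, which locks those values in; drop them from lane 1, lane 3, lane 8.
lane 4 and lane 8 between them cover only {3, 9} — a naked pair. Remove those values from lane 2, lane 3.
lane 3's domain is down to {6}, so lane 3 = 6. Eliminate 6 elsewhere: lane 1, lane 5.
lane 1 has just one choice, so lane 1 = 8. Remove 8 from lane 2.
So lane 2 = 2.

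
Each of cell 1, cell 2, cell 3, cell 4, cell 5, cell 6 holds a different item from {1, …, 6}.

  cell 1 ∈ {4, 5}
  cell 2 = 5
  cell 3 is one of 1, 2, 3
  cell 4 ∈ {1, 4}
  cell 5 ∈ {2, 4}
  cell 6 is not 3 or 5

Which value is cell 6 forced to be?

6

cell 2 has just one choice, so cell 2 = 5. So cell 1 can't be 5.
cell 1's domain is down to {4}, so cell 1 = 4. Eliminate 4 elsewhere: cell 4, cell 5, cell 6.
That leaves cell 4 = 1. Remove 1 from cell 3, cell 6.
cell 5 must be 2 (only option left). Eliminate 2 elsewhere: cell 3, cell 6.
So cell 6 = 6.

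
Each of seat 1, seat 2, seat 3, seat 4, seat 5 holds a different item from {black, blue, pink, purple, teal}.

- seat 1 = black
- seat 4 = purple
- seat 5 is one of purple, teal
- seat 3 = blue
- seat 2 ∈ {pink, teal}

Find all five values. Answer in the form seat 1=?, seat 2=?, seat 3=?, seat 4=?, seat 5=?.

seat 1=black, seat 2=pink, seat 3=blue, seat 4=purple, seat 5=teal

seat 1 must be black (only option left).
seat 3 must be blue (only option left).
seat 4 has just one choice, so seat 4 = purple. Strike purple from seat 5.
seat 5 has just one choice, so seat 5 = teal. Eliminate teal elsewhere: seat 2.
That leaves seat 2 = pink.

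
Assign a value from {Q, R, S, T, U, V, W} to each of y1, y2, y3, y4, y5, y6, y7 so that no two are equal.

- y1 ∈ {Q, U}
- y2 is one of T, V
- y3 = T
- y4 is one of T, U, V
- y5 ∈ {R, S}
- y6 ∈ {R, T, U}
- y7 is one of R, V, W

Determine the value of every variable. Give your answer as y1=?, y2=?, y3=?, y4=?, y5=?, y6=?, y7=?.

y3 must be T (only option left). Strike T from y2, y4, y6.
That leaves y2 = V. Remove V from y4, y7.
y4 must be U (only option left). So y1, y6 can't be U.
That leaves y6 = R. Eliminate R elsewhere: y5, y7.
That leaves y7 = W.
y1 has just one choice, so y1 = Q.
y5's domain is down to {S}, so y5 = S.

y1=Q, y2=V, y3=T, y4=U, y5=S, y6=R, y7=W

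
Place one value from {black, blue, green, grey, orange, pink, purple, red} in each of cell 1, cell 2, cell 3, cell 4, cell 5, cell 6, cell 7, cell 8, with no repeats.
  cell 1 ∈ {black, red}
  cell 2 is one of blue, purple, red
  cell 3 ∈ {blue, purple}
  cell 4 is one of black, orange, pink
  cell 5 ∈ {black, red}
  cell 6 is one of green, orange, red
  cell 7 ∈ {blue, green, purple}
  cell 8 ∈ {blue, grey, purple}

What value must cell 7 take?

green

Among the 8 variables, grey fits only cell 8 (and all 8 values in {black, blue, green, grey, orange, pink, purple, red} must be used), so cell 8 = grey.
The 7 still-open variables together cover exactly {black, blue, green, orange, pink, purple, red} — 7 values for 7 variables — and pink appears only in cell 4's list, so cell 4 = pink.
The 6 still-open variables draw from only 6 values {black, blue, green, orange, purple, red}, so each is used; only cell 6 can be orange, hence cell 6 = orange.
Among the 5 still-open variables, green fits only cell 7 (and all 5 values in {black, blue, green, purple, red} must be used), so cell 7 = green.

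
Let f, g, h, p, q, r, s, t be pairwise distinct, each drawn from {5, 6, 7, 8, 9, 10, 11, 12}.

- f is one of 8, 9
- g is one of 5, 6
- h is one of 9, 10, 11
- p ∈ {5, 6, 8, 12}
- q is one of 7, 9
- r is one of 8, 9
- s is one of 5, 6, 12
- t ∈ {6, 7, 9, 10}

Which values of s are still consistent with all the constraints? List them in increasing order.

Among the 8 variables, 11 fits only h (and all 8 values in {5, 6, 7, 8, 9, 10, 11, 12} must be used), so h = 11.
Among the 7 still-open variables, 10 fits only t (and all 7 values in {5, 6, 7, 8, 9, 10, 12} must be used), so t = 10.
Among the 6 still-open variables, 7 fits only q (and all 6 values in {5, 6, 7, 8, 9, 12} must be used), so q = 7.
f and r between them cover only {8, 9} — a naked pair. Remove those values from p.
No further eliminations apply; s can still be any of 5, 6, 12.

5, 6, 12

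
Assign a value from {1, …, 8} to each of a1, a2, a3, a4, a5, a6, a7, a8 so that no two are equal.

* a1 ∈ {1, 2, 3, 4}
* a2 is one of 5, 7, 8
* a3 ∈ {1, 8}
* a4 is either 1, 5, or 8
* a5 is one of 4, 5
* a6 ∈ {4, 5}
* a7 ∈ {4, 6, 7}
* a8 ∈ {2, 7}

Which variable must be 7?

a2

The 8 variables together cover exactly {1, 2, 3, 4, 5, 6, 7, 8} — 8 values for 8 variables — and 3 appears only in a1's list, so a1 = 3.
The 7 still-open variables draw from only 7 values {1, 2, 4, 5, 6, 7, 8}, so each is used; only a8 can be 2, hence a8 = 2.
The 6 still-open variables together cover exactly {1, 4, 5, 6, 7, 8} — 6 values for 6 variables — and 6 appears only in a7's list, so a7 = 6.
The 5 still-open variables together cover exactly {1, 4, 5, 7, 8} — 5 values for 5 variables — and 7 appears only in a2's list, so a2 = 7.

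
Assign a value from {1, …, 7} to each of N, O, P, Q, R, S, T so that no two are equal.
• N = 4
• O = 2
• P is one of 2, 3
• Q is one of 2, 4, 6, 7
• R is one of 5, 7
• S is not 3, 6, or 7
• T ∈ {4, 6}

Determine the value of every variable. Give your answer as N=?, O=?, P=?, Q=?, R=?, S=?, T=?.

N must be 4 (only option left). Strike 4 from Q, S, T.
O has just one choice, so O = 2. Eliminate 2 elsewhere: P, Q, S.
P's domain is down to {3}, so P = 3.
T has just one choice, so T = 6. Eliminate 6 elsewhere: Q.
Q must be 7 (only option left). Eliminate 7 elsewhere: R.
That leaves R = 5. Strike 5 from S.
S has just one choice, so S = 1.

N=4, O=2, P=3, Q=7, R=5, S=1, T=6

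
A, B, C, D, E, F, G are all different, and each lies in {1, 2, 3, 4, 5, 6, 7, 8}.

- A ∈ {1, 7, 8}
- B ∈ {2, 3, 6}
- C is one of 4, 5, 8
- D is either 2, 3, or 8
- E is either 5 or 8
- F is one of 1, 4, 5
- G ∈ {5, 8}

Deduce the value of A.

E and G share exactly the 2 values {5, 8}; by pigeonhole those values go to them, so strike 5, 8 from A, C, D, F.
C's domain is down to {4}, so C = 4. Remove 4 from F.
That leaves F = 1. Remove 1 from A.
So A = 7.

7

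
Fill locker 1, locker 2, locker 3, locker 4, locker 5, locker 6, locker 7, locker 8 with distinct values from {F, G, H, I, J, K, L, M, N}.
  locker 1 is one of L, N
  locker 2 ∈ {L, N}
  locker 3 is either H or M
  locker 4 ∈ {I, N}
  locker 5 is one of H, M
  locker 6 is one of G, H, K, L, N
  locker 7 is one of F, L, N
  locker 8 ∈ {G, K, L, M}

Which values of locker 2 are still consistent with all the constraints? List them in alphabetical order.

L, N

Among the 8 variables, F fits only locker 7 (and all 8 values in {F, G, H, I, K, L, M, N} must be used), so locker 7 = F.
Among the 7 still-open variables, I fits only locker 4 (and all 7 values in {G, H, I, K, L, M, N} must be used), so locker 4 = I.
locker 1 and locker 2 between them cover only {L, N} — a naked pair. Remove those values from locker 6, locker 8.
locker 3 and locker 5 between them cover only {H, M} — a naked pair. Remove those values from locker 6, locker 8.
No further eliminations apply; locker 2 can still be any of L, N.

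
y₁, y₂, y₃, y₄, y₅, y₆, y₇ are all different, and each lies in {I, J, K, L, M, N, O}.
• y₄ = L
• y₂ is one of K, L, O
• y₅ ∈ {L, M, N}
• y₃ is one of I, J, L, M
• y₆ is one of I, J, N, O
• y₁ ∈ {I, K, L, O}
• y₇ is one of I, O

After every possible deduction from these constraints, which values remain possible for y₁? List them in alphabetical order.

y₄ has just one choice, so y₄ = L. Remove L from y₁, y₂, y₃, y₅.
y₁, y₂, y₇ share exactly the 3 values {I, K, O}; by pigeonhole those values go to them, so strike I, K, O from y₃, y₆.
No further eliminations apply; y₁ can still be any of I, K, O.

I, K, O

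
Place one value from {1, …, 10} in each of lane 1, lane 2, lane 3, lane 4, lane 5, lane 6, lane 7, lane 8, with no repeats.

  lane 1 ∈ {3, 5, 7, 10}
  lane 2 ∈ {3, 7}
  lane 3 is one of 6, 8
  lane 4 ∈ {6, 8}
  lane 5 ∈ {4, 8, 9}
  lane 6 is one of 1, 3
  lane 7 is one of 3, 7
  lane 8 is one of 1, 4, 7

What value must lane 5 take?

9

The 2 variables lane 2 and lane 7 are confined to {3, 7}, which locks those values in; drop them from lane 1, lane 6, lane 8.
That leaves lane 6 = 1. So lane 8 can't be 1.
lane 8 must be 4 (only option left). Eliminate 4 elsewhere: lane 5.
lane 3 and lane 4 share exactly the 2 values {6, 8}; by pigeonhole those values go to them, so strike 6, 8 from lane 5.
So lane 5 = 9.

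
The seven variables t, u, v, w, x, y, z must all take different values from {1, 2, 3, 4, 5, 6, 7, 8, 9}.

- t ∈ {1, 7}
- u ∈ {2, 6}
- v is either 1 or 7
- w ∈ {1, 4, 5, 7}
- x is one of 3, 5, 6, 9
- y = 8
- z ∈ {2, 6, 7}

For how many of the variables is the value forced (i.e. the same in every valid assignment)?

y must be 8 (only option left).
The 2 variables t and v are confined to {1, 7}, which locks those values in; drop them from w, z.
u and z between them cover only {2, 6} — a naked pair. Remove those values from x.
Determined: y=8. The other variables each still have more than one consistent value. That makes 1.

1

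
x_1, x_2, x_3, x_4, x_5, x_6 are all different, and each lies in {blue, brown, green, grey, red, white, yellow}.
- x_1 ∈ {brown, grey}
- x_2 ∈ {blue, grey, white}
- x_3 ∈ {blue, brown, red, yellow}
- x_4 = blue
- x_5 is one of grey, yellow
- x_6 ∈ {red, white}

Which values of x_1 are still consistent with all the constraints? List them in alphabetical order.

x_4's domain is down to {blue}, so x_4 = blue. Remove blue from x_2, x_3.
No further eliminations apply; x_1 can still be any of brown, grey.

brown, grey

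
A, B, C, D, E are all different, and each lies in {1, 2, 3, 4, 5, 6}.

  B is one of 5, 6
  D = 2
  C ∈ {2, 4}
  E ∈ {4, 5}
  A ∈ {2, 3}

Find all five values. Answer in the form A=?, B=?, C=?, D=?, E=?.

D has just one choice, so D = 2. Eliminate 2 elsewhere: A, C.
That leaves A = 3.
C has just one choice, so C = 4. Eliminate 4 elsewhere: E.
E has just one choice, so E = 5. So B can't be 5.
B's domain is down to {6}, so B = 6.

A=3, B=6, C=4, D=2, E=5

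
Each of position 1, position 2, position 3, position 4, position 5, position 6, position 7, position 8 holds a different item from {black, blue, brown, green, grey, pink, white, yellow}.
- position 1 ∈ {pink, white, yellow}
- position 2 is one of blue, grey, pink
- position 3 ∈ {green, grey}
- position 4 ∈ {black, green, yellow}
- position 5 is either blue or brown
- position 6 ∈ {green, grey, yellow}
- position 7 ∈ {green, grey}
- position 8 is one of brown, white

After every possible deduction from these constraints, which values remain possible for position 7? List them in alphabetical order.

green, grey

The 8 variables together cover exactly {black, blue, brown, green, grey, pink, white, yellow} — 8 values for 8 variables — and black appears only in position 4's list, so position 4 = black.
position 3 and position 7 between them cover only {green, grey} — a naked pair. Remove those values from position 2, position 6.
position 6 has just one choice, so position 6 = yellow. Remove yellow from position 1.
No further eliminations apply; position 7 can still be any of green, grey.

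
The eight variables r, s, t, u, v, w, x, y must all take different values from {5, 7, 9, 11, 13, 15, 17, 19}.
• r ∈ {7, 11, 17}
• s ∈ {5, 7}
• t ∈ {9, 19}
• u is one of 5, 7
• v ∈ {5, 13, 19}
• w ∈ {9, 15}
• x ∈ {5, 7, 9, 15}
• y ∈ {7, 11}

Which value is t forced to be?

The 8 variables draw from only 8 values {5, 7, 9, 11, 13, 15, 17, 19}, so each is used; only v can be 13, hence v = 13.
The 7 still-open variables draw from only 7 values {5, 7, 9, 11, 15, 17, 19}, so each is used; only r can be 17, hence r = 17.
The 6 still-open variables draw from only 6 values {5, 7, 9, 11, 15, 19}, so each is used; only y can be 11, hence y = 11.
The 5 still-open variables together cover exactly {5, 7, 9, 15, 19} — 5 values for 5 variables — and 19 appears only in t's list, so t = 19.

19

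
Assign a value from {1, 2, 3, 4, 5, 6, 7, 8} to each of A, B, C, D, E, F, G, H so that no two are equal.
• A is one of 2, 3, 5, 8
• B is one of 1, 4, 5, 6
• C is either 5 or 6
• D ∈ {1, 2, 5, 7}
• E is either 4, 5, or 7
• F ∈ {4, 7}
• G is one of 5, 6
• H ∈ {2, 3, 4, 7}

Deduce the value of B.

1

Among the 8 variables, 8 fits only A (and all 8 values in {1, 2, 3, 4, 5, 6, 7, 8} must be used), so A = 8.
Among the 7 still-open variables, 3 fits only H (and all 7 values in {1, 2, 3, 4, 5, 6, 7} must be used), so H = 3.
The 6 still-open variables draw from only 6 values {1, 2, 4, 5, 6, 7}, so each is used; only D can be 2, hence D = 2.
The 5 still-open variables draw from only 5 values {1, 4, 5, 6, 7}, so each is used; only B can be 1, hence B = 1.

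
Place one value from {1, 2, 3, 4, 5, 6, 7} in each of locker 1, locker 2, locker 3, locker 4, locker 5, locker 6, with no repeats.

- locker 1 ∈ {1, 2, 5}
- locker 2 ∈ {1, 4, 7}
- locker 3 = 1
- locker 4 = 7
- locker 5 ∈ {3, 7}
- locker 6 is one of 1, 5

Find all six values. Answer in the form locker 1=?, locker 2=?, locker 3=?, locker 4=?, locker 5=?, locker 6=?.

locker 3 has just one choice, so locker 3 = 1. Eliminate 1 elsewhere: locker 1, locker 2, locker 6.
locker 4's domain is down to {7}, so locker 4 = 7. Strike 7 from locker 2, locker 5.
locker 5's domain is down to {3}, so locker 5 = 3.
locker 6's domain is down to {5}, so locker 6 = 5. So locker 1 can't be 5.
locker 1's domain is down to {2}, so locker 1 = 2.
locker 2 must be 4 (only option left).

locker 1=2, locker 2=4, locker 3=1, locker 4=7, locker 5=3, locker 6=5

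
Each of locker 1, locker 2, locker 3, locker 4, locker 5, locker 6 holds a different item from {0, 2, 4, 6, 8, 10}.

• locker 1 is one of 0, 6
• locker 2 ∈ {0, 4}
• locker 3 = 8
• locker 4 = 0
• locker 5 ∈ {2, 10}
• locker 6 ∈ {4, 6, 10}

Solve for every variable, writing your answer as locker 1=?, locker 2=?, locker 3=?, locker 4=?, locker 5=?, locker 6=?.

locker 1=6, locker 2=4, locker 3=8, locker 4=0, locker 5=2, locker 6=10

locker 3 has just one choice, so locker 3 = 8.
locker 4 must be 0 (only option left). Eliminate 0 elsewhere: locker 1, locker 2.
locker 1's domain is down to {6}, so locker 1 = 6. Eliminate 6 elsewhere: locker 6.
locker 2's domain is down to {4}, so locker 2 = 4. Strike 4 from locker 6.
locker 6 has just one choice, so locker 6 = 10. Eliminate 10 elsewhere: locker 5.
That leaves locker 5 = 2.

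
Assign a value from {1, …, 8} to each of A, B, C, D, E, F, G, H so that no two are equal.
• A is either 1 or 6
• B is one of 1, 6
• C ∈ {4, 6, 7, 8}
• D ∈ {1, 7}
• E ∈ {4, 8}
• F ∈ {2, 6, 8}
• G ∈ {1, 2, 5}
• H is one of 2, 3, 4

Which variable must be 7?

The 8 variables draw from only 8 values {1, 2, 3, 4, 5, 6, 7, 8}, so each is used; only H can be 3, hence H = 3.
Among the 7 still-open variables, 5 fits only G (and all 7 values in {1, 2, 4, 5, 6, 7, 8} must be used), so G = 5.
Among the 6 still-open variables, 2 fits only F (and all 6 values in {1, 2, 4, 6, 7, 8} must be used), so F = 2.
The 2 variables A and B are confined to {1, 6}, which locks those values in; drop them from C, D.
So 7 goes to D.

D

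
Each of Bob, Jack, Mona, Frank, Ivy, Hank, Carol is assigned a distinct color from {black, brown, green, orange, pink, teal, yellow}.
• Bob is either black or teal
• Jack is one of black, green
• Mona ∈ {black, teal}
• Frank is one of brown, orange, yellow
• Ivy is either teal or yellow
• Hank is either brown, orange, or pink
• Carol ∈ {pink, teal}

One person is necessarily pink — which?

Carol

The 7 variables together cover exactly {black, brown, green, orange, pink, teal, yellow} — 7 values for 7 variables — and green appears only in Jack's list, so Jack = green.
The 2 variables Bob and Mona are confined to {black, teal}, which locks those values in; drop them from Ivy, Carol.
So pink goes to Carol.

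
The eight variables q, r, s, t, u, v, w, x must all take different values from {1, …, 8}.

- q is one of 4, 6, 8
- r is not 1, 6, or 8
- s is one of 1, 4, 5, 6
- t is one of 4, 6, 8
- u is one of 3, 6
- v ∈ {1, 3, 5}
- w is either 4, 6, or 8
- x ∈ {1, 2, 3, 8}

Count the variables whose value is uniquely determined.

Among the 8 variables, 7 fits only r (and all 8 values in {1, 2, 3, 4, 5, 6, 7, 8} must be used), so r = 7.
The 7 still-open variables together cover exactly {1, 2, 3, 4, 5, 6, 8} — 7 values for 7 variables — and 2 appears only in x's list, so x = 2.
The 3 variables q, t, w are confined to {4, 6, 8}, which locks those values in; drop them from s, u.
u has just one choice, so u = 3. Remove 3 from v.
Determined: r=7, u=3, x=2. The other variables each still have more than one consistent value. That makes 3.

3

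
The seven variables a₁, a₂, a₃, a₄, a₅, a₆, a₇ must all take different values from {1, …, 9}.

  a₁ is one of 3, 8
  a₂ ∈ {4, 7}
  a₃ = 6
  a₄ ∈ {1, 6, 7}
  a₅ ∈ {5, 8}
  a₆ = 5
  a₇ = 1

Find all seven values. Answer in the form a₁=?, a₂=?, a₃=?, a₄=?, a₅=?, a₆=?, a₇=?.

a₃'s domain is down to {6}, so a₃ = 6. So a₄ can't be 6.
a₆'s domain is down to {5}, so a₆ = 5. So a₅ can't be 5.
a₇ must be 1 (only option left). Eliminate 1 elsewhere: a₄.
a₄ must be 7 (only option left). Eliminate 7 elsewhere: a₂.
That leaves a₅ = 8. Eliminate 8 elsewhere: a₁.
a₁ has just one choice, so a₁ = 3.
a₂ must be 4 (only option left).

a₁=3, a₂=4, a₃=6, a₄=7, a₅=8, a₆=5, a₇=1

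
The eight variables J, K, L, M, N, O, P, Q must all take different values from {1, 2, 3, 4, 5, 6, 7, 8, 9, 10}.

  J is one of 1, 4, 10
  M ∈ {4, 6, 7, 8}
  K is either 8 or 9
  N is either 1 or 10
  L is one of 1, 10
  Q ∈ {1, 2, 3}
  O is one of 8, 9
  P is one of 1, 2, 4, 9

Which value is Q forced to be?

The 2 variables K and O are confined to {8, 9}, which locks those values in; drop them from M, P.
The 2 variables L and N are confined to {1, 10}, which locks those values in; drop them from J, P, Q.
J's domain is down to {4}, so J = 4. So M, P can't be 4.
P's domain is down to {2}, so P = 2. Eliminate 2 elsewhere: Q.
So Q = 3.

3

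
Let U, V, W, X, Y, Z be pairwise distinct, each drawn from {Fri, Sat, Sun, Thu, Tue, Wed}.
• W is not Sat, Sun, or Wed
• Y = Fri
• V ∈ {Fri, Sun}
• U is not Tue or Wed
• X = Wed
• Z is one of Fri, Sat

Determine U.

X must be Wed (only option left).
Y has just one choice, so Y = Fri. Strike Fri from U, V, W, Z.
Z must be Sat (only option left). Remove Sat from U.
V's domain is down to {Sun}, so V = Sun. Eliminate Sun elsewhere: U.
So U = Thu.

Thu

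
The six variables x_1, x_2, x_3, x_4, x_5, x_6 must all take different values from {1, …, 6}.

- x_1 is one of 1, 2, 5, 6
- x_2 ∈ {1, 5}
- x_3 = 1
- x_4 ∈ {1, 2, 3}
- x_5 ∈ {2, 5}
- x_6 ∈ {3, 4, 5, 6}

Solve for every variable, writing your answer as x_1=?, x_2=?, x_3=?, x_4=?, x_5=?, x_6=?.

x_3 has just one choice, so x_3 = 1. So x_1, x_2, x_4 can't be 1.
That leaves x_2 = 5. So x_1, x_5, x_6 can't be 5.
That leaves x_5 = 2. Strike 2 from x_1, x_4.
x_1 must be 6 (only option left). Strike 6 from x_6.
That leaves x_4 = 3. Remove 3 from x_6.
x_6's domain is down to {4}, so x_6 = 4.

x_1=6, x_2=5, x_3=1, x_4=3, x_5=2, x_6=4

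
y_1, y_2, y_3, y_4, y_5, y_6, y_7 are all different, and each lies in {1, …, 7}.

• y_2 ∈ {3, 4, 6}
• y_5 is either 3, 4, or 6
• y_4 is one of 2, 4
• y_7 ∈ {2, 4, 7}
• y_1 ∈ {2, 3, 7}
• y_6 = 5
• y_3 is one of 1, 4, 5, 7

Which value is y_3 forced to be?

1

y_6 has just one choice, so y_6 = 5. Remove 5 from y_3.
Among the 6 still-open variables, 1 fits only y_3 (and all 6 values in {1, 2, 3, 4, 6, 7} must be used), so y_3 = 1.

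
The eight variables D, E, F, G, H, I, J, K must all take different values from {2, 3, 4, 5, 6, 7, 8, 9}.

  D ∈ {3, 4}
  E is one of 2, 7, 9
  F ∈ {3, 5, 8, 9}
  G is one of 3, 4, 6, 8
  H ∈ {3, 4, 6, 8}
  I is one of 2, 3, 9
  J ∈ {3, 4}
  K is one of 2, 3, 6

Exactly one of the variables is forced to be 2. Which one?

The 8 variables together cover exactly {2, 3, 4, 5, 6, 7, 8, 9} — 8 values for 8 variables — and 5 appears only in F's list, so F = 5.
The 7 still-open variables draw from only 7 values {2, 3, 4, 6, 7, 8, 9}, so each is used; only E can be 7, hence E = 7.
The 6 still-open variables together cover exactly {2, 3, 4, 6, 8, 9} — 6 values for 6 variables — and 9 appears only in I's list, so I = 9.
Among the 5 still-open variables, 2 fits only K (and all 5 values in {2, 3, 4, 6, 8} must be used), so K = 2.

K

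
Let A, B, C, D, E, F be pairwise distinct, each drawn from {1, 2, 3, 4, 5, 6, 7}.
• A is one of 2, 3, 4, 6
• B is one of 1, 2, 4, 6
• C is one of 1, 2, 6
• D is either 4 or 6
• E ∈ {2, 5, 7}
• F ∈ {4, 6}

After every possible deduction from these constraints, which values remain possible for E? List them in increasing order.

5, 7

D and F share exactly the 2 values {4, 6}; by pigeonhole those values go to them, so strike 4, 6 from A, B, C.
B and C share exactly the 2 values {1, 2}; by pigeonhole those values go to them, so strike 1, 2 from A, E.
A's domain is down to {3}, so A = 3.
No further eliminations apply; E can still be any of 5, 7.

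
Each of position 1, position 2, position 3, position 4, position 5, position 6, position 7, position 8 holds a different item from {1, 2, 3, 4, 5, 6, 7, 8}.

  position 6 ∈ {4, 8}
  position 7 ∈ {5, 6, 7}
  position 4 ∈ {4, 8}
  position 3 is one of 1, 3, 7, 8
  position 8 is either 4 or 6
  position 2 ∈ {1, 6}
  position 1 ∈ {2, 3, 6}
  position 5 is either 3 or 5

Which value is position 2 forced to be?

1

Among the 8 variables, 2 fits only position 1 (and all 8 values in {1, 2, 3, 4, 5, 6, 7, 8} must be used), so position 1 = 2.
The 2 variables position 4 and position 6 are confined to {4, 8}, which locks those values in; drop them from position 3, position 8.
That leaves position 8 = 6. Strike 6 from position 2, position 7.
So position 2 = 1.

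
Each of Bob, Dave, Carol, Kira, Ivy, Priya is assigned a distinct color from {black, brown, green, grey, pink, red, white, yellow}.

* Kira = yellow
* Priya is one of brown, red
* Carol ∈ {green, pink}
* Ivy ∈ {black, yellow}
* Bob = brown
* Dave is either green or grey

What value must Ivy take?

Bob must be brown (only option left). So Priya can't be brown.
Kira has just one choice, so Kira = yellow. Strike yellow from Ivy.
So Ivy = black.

black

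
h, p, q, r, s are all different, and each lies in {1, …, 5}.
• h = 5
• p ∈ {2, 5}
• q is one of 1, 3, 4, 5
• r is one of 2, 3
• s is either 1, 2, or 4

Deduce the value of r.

3

h's domain is down to {5}, so h = 5. Strike 5 from p, q.
p's domain is down to {2}, so p = 2. Strike 2 from r, s.
So r = 3.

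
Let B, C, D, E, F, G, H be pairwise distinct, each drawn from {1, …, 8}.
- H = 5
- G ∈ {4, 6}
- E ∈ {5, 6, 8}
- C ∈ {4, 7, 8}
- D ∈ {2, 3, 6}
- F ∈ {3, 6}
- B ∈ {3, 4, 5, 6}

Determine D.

2

H has just one choice, so H = 5. Strike 5 from B, E.
The 6 still-open variables draw from only 6 values {2, 3, 4, 6, 7, 8}, so each is used; only D can be 2, hence D = 2.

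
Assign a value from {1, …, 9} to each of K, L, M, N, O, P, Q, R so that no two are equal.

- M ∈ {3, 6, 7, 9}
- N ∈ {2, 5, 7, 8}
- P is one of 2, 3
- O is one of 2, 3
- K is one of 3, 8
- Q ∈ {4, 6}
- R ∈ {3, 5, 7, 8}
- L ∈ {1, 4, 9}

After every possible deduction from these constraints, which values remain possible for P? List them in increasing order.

2, 3

O and P share exactly the 2 values {2, 3}; by pigeonhole those values go to them, so strike 2, 3 from K, M, N, R.
That leaves K = 8. Eliminate 8 elsewhere: N, R.
N and R share exactly the 2 values {5, 7}; by pigeonhole those values go to them, so strike 5, 7 from M.
No further eliminations apply; P can still be any of 2, 3.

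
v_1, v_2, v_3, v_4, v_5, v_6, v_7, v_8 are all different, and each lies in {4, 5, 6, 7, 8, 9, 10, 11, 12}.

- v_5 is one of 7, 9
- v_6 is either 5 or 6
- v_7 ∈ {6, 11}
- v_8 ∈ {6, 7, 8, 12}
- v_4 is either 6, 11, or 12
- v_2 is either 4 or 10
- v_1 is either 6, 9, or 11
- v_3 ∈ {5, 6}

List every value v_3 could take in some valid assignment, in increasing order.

5, 6

v_3 and v_6 share exactly the 2 values {5, 6}; by pigeonhole those values go to them, so strike 5, 6 from v_1, v_4, v_7, v_8.
v_7 has just one choice, so v_7 = 11. Eliminate 11 elsewhere: v_1, v_4.
v_1's domain is down to {9}, so v_1 = 9. Strike 9 from v_5.
That leaves v_4 = 12. Remove 12 from v_8.
That leaves v_5 = 7. Remove 7 from v_8.
That leaves v_8 = 8.
No further eliminations apply; v_3 can still be any of 5, 6.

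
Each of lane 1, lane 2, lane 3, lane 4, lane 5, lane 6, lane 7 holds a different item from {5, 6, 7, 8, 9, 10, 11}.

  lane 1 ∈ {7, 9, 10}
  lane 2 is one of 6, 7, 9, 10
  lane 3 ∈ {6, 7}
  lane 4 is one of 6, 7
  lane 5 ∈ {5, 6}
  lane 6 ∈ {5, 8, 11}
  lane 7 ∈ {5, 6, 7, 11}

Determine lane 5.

The 7 variables draw from only 7 values {5, 6, 7, 8, 9, 10, 11}, so each is used; only lane 6 can be 8, hence lane 6 = 8.
The 6 still-open variables draw from only 6 values {5, 6, 7, 9, 10, 11}, so each is used; only lane 7 can be 11, hence lane 7 = 11.
The 5 still-open variables draw from only 5 values {5, 6, 7, 9, 10}, so each is used; only lane 5 can be 5, hence lane 5 = 5.

5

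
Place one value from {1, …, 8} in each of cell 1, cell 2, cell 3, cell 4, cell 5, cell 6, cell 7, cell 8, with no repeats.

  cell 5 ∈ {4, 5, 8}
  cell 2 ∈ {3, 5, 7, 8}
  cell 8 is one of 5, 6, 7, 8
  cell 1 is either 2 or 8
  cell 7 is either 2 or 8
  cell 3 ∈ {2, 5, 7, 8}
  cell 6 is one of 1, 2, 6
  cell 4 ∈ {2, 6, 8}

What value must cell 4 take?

The 8 variables draw from only 8 values {1, 2, 3, 4, 5, 6, 7, 8}, so each is used; only cell 6 can be 1, hence cell 6 = 1.
The 7 still-open variables together cover exactly {2, 3, 4, 5, 6, 7, 8} — 7 values for 7 variables — and 3 appears only in cell 2's list, so cell 2 = 3.
The 6 still-open variables draw from only 6 values {2, 4, 5, 6, 7, 8}, so each is used; only cell 5 can be 4, hence cell 5 = 4.
cell 1 and cell 7 between them cover only {2, 8} — a naked pair. Remove those values from cell 3, cell 4, cell 8.
So cell 4 = 6.

6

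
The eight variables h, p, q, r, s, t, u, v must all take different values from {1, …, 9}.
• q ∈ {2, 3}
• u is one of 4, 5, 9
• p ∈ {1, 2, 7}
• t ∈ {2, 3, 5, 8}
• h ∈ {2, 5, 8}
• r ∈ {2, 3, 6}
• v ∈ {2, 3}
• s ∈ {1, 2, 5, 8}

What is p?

7

q and v share exactly the 2 values {2, 3}; by pigeonhole those values go to them, so strike 2, 3 from h, p, r, s, t.
r must be 6 (only option left).
The 2 variables h and t are confined to {5, 8}, which locks those values in; drop them from s, u.
That leaves s = 1. Strike 1 from p.
So p = 7.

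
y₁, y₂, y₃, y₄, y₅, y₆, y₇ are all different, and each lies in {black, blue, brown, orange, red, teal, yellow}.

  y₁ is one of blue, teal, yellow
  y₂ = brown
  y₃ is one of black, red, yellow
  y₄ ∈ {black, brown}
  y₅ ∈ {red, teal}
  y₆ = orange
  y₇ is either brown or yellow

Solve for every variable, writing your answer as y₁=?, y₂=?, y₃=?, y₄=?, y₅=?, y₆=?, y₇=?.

y₂'s domain is down to {brown}, so y₂ = brown. Eliminate brown elsewhere: y₄, y₇.
That leaves y₄ = black. So y₃ can't be black.
That leaves y₆ = orange.
y₇'s domain is down to {yellow}, so y₇ = yellow. Strike yellow from y₁, y₃.
y₃'s domain is down to {red}, so y₃ = red. Eliminate red elsewhere: y₅.
y₅ has just one choice, so y₅ = teal. Remove teal from y₁.
y₁'s domain is down to {blue}, so y₁ = blue.

y₁=blue, y₂=brown, y₃=red, y₄=black, y₅=teal, y₆=orange, y₇=yellow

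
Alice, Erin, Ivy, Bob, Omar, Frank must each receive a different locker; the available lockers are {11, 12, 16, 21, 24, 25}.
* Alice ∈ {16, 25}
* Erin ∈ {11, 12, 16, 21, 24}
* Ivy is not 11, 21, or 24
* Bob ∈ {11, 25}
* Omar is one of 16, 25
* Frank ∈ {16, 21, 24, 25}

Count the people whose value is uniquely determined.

The 2 variables Alice and Omar are confined to {16, 25}, which locks those values in; drop them from Erin, Ivy, Bob, Frank.
Ivy has just one choice, so Ivy = 12. Strike 12 from Erin.
Bob must be 11 (only option left). Eliminate 11 elsewhere: Erin.
Determined: Ivy=12, Bob=11. The other people each still have more than one consistent value. That makes 2.

2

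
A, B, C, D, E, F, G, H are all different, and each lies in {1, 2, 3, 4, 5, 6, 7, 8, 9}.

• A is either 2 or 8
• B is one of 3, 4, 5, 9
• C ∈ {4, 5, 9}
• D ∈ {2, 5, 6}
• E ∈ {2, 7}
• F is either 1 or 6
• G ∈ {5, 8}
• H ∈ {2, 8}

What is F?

1

The 2 variables A and H are confined to {2, 8}, which locks those values in; drop them from D, E, G.
E's domain is down to {7}, so E = 7.
G's domain is down to {5}, so G = 5. Eliminate 5 elsewhere: B, C, D.
That leaves D = 6. So F can't be 6.
So F = 1.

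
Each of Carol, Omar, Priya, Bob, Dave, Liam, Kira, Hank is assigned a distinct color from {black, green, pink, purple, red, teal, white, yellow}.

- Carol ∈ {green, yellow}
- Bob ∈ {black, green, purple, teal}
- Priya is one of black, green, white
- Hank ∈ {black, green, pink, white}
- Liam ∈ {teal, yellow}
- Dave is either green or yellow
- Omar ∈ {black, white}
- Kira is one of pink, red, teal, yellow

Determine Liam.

Among the 8 variables, purple fits only Bob (and all 8 values in {black, green, pink, purple, red, teal, white, yellow} must be used), so Bob = purple.
The 7 still-open variables draw from only 7 values {black, green, pink, red, teal, white, yellow}, so each is used; only Kira can be red, hence Kira = red.
The 6 still-open variables draw from only 6 values {black, green, pink, teal, white, yellow}, so each is used; only Hank can be pink, hence Hank = pink.
Among the 5 still-open variables, teal fits only Liam (and all 5 values in {black, green, teal, white, yellow} must be used), so Liam = teal.

teal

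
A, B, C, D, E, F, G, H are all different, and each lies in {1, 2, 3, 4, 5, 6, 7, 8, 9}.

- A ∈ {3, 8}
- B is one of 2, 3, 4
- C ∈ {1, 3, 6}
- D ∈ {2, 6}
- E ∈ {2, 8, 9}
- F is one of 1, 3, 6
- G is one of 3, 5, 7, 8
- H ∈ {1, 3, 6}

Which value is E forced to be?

9

C, F, H between them cover only {1, 3, 6} — a naked triple. Remove those values from A, B, D, G.
A must be 8 (only option left). Strike 8 from E, G.
D has just one choice, so D = 2. Eliminate 2 elsewhere: B, E.
So E = 9.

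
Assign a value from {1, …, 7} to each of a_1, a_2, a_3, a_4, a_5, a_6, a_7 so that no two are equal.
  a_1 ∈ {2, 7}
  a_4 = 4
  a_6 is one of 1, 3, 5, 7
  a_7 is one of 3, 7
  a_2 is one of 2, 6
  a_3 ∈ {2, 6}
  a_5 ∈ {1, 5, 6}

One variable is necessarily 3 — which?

a_4 must be 4 (only option left).
The 2 variables a_2 and a_3 are confined to {2, 6}, which locks those values in; drop them from a_1, a_5.
a_1 has just one choice, so a_1 = 7. So a_6, a_7 can't be 7.
So 3 goes to a_7.

a_7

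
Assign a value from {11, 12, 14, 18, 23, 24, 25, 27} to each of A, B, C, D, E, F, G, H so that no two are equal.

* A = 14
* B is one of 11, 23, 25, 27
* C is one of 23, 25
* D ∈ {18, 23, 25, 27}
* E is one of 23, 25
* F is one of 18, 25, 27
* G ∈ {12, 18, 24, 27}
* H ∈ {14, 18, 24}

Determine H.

24

A has just one choice, so A = 14. Strike 14 from H.
The 7 still-open variables together cover exactly {11, 12, 18, 23, 24, 25, 27} — 7 values for 7 variables — and 11 appears only in B's list, so B = 11.
The 6 still-open variables draw from only 6 values {12, 18, 23, 24, 25, 27}, so each is used; only G can be 12, hence G = 12.
The 5 still-open variables together cover exactly {18, 23, 24, 25, 27} — 5 values for 5 variables — and 24 appears only in H's list, so H = 24.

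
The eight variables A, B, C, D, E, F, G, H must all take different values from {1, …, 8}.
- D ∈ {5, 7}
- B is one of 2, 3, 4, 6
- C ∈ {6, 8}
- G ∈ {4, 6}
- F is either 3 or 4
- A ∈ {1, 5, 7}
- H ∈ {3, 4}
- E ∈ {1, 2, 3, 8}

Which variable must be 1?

The 2 variables F and H are confined to {3, 4}, which locks those values in; drop them from B, E, G.
G has just one choice, so G = 6. So B, C can't be 6.
B's domain is down to {2}, so B = 2. Strike 2 from E.
C's domain is down to {8}, so C = 8. So E can't be 8.
So 1 goes to E.

E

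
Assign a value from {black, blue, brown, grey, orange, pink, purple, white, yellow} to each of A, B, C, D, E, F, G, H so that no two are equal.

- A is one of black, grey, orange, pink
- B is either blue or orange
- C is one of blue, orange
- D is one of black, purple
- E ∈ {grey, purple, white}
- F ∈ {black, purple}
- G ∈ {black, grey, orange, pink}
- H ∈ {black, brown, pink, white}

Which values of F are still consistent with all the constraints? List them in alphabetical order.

black, purple

Among the 8 variables, brown fits only H (and all 8 values in {black, blue, brown, grey, orange, pink, purple, white} must be used), so H = brown.
The 7 still-open variables together cover exactly {black, blue, grey, orange, pink, purple, white} — 7 values for 7 variables — and white appears only in E's list, so E = white.
The 2 variables B and C are confined to {blue, orange}, which locks those values in; drop them from A, G.
D and F share exactly the 2 values {black, purple}; by pigeonhole those values go to them, so strike black, purple from A, G.
No further eliminations apply; F can still be any of black, purple.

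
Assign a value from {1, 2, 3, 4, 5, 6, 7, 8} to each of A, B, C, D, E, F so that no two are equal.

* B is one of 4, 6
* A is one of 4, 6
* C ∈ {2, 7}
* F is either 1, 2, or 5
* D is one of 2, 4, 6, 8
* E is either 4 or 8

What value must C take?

The 2 variables A and B are confined to {4, 6}, which locks those values in; drop them from D, E.
That leaves E = 8. So D can't be 8.
D must be 2 (only option left). Remove 2 from C, F.
So C = 7.

7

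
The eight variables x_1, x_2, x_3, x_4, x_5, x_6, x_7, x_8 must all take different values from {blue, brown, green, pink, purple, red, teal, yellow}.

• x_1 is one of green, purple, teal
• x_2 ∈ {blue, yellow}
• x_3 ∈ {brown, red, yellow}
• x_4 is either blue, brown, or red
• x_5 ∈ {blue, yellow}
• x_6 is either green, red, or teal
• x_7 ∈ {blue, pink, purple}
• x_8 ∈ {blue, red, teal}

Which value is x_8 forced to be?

teal

The 8 variables draw from only 8 values {blue, brown, green, pink, purple, red, teal, yellow}, so each is used; only x_7 can be pink, hence x_7 = pink.
Among the 7 still-open variables, purple fits only x_1 (and all 7 values in {blue, brown, green, purple, red, teal, yellow} must be used), so x_1 = purple.
The 6 still-open variables together cover exactly {blue, brown, green, red, teal, yellow} — 6 values for 6 variables — and green appears only in x_6's list, so x_6 = green.
The 5 still-open variables draw from only 5 values {blue, brown, red, teal, yellow}, so each is used; only x_8 can be teal, hence x_8 = teal.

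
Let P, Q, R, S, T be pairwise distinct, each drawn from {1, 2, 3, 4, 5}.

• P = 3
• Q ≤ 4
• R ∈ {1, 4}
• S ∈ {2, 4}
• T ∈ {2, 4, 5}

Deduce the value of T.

P's domain is down to {3}, so P = 3. Remove 3 from Q.
Among the 4 still-open variables, 5 fits only T (and all 4 values in {1, 2, 4, 5} must be used), so T = 5.

5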